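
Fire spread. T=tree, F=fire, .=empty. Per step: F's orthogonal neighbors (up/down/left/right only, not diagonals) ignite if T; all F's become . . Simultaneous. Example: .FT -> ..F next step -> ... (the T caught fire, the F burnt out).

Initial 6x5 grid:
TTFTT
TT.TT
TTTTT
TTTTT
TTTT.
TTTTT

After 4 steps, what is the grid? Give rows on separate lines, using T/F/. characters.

Step 1: 2 trees catch fire, 1 burn out
  TF.FT
  TT.TT
  TTTTT
  TTTTT
  TTTT.
  TTTTT
Step 2: 4 trees catch fire, 2 burn out
  F...F
  TF.FT
  TTTTT
  TTTTT
  TTTT.
  TTTTT
Step 3: 4 trees catch fire, 4 burn out
  .....
  F...F
  TFTFT
  TTTTT
  TTTT.
  TTTTT
Step 4: 5 trees catch fire, 4 burn out
  .....
  .....
  F.F.F
  TFTFT
  TTTT.
  TTTTT

.....
.....
F.F.F
TFTFT
TTTT.
TTTTT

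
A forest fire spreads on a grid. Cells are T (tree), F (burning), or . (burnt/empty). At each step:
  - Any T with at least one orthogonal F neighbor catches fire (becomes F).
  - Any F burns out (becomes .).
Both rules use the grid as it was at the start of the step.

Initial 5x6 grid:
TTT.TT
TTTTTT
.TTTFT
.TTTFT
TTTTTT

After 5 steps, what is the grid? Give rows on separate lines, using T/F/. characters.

Step 1: 6 trees catch fire, 2 burn out
  TTT.TT
  TTTTFT
  .TTF.F
  .TTF.F
  TTTTFT
Step 2: 7 trees catch fire, 6 burn out
  TTT.FT
  TTTF.F
  .TF...
  .TF...
  TTTF.F
Step 3: 5 trees catch fire, 7 burn out
  TTT..F
  TTF...
  .F....
  .F....
  TTF...
Step 4: 3 trees catch fire, 5 burn out
  TTF...
  TF....
  ......
  ......
  TF....
Step 5: 3 trees catch fire, 3 burn out
  TF....
  F.....
  ......
  ......
  F.....

TF....
F.....
......
......
F.....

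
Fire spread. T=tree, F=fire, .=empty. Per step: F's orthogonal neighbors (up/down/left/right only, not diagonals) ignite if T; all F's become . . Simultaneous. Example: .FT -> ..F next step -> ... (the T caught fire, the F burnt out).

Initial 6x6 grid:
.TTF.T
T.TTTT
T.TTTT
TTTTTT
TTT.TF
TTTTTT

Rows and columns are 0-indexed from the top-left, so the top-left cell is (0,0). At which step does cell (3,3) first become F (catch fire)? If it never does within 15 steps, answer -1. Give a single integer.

Step 1: cell (3,3)='T' (+5 fires, +2 burnt)
Step 2: cell (3,3)='T' (+7 fires, +5 burnt)
Step 3: cell (3,3)='F' (+5 fires, +7 burnt)
  -> target ignites at step 3
Step 4: cell (3,3)='.' (+3 fires, +5 burnt)
Step 5: cell (3,3)='.' (+3 fires, +3 burnt)
Step 6: cell (3,3)='.' (+3 fires, +3 burnt)
Step 7: cell (3,3)='.' (+2 fires, +3 burnt)
Step 8: cell (3,3)='.' (+1 fires, +2 burnt)
Step 9: cell (3,3)='.' (+0 fires, +1 burnt)
  fire out at step 9

3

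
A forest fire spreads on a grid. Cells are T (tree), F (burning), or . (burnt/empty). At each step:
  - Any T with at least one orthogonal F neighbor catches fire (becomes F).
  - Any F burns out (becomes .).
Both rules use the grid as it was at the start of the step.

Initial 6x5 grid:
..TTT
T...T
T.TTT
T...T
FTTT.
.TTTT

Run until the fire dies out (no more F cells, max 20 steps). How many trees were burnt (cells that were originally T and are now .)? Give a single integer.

Answer: 10

Derivation:
Step 1: +2 fires, +1 burnt (F count now 2)
Step 2: +3 fires, +2 burnt (F count now 3)
Step 3: +3 fires, +3 burnt (F count now 3)
Step 4: +1 fires, +3 burnt (F count now 1)
Step 5: +1 fires, +1 burnt (F count now 1)
Step 6: +0 fires, +1 burnt (F count now 0)
Fire out after step 6
Initially T: 18, now '.': 22
Total burnt (originally-T cells now '.'): 10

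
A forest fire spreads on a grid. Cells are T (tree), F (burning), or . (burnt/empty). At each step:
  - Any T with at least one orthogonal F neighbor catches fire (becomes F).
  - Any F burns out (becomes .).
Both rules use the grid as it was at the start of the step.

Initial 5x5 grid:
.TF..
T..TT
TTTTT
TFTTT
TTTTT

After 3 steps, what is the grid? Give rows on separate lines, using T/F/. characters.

Step 1: 5 trees catch fire, 2 burn out
  .F...
  T..TT
  TFTTT
  F.FTT
  TFTTT
Step 2: 5 trees catch fire, 5 burn out
  .....
  T..TT
  F.FTT
  ...FT
  F.FTT
Step 3: 4 trees catch fire, 5 burn out
  .....
  F..TT
  ...FT
  ....F
  ...FT

.....
F..TT
...FT
....F
...FT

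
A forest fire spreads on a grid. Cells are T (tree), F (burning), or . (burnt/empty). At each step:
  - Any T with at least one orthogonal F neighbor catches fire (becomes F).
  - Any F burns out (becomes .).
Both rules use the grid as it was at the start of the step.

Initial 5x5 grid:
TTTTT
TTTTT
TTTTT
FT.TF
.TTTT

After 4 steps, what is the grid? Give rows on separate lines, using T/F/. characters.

Step 1: 5 trees catch fire, 2 burn out
  TTTTT
  TTTTT
  FTTTF
  .F.F.
  .TTTF
Step 2: 6 trees catch fire, 5 burn out
  TTTTT
  FTTTF
  .FTF.
  .....
  .FTF.
Step 3: 6 trees catch fire, 6 burn out
  FTTTF
  .FTF.
  ..F..
  .....
  ..F..
Step 4: 3 trees catch fire, 6 burn out
  .FTF.
  ..F..
  .....
  .....
  .....

.FTF.
..F..
.....
.....
.....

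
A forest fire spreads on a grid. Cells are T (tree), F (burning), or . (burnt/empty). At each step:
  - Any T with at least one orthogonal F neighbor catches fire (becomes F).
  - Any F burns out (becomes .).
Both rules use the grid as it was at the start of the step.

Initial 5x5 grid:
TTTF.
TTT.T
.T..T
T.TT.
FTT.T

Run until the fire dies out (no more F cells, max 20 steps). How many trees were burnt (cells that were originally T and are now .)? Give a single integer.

Answer: 12

Derivation:
Step 1: +3 fires, +2 burnt (F count now 3)
Step 2: +3 fires, +3 burnt (F count now 3)
Step 3: +3 fires, +3 burnt (F count now 3)
Step 4: +3 fires, +3 burnt (F count now 3)
Step 5: +0 fires, +3 burnt (F count now 0)
Fire out after step 5
Initially T: 15, now '.': 22
Total burnt (originally-T cells now '.'): 12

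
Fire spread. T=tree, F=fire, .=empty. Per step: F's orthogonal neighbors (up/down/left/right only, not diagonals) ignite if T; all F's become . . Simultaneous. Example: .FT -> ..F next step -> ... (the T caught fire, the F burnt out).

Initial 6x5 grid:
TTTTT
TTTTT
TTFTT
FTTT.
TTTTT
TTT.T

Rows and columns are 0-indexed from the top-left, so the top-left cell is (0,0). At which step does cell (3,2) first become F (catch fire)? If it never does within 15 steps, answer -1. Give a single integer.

Step 1: cell (3,2)='F' (+7 fires, +2 burnt)
  -> target ignites at step 1
Step 2: cell (3,2)='.' (+9 fires, +7 burnt)
Step 3: cell (3,2)='.' (+7 fires, +9 burnt)
Step 4: cell (3,2)='.' (+2 fires, +7 burnt)
Step 5: cell (3,2)='.' (+1 fires, +2 burnt)
Step 6: cell (3,2)='.' (+0 fires, +1 burnt)
  fire out at step 6

1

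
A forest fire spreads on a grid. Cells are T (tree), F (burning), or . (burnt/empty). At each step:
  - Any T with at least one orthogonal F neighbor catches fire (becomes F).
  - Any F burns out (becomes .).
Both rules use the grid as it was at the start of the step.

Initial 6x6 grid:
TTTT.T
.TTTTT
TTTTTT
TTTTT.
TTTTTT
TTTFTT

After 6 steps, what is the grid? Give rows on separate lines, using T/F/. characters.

Step 1: 3 trees catch fire, 1 burn out
  TTTT.T
  .TTTTT
  TTTTTT
  TTTTT.
  TTTFTT
  TTF.FT
Step 2: 5 trees catch fire, 3 burn out
  TTTT.T
  .TTTTT
  TTTTTT
  TTTFT.
  TTF.FT
  TF...F
Step 3: 6 trees catch fire, 5 burn out
  TTTT.T
  .TTTTT
  TTTFTT
  TTF.F.
  TF...F
  F.....
Step 4: 5 trees catch fire, 6 burn out
  TTTT.T
  .TTFTT
  TTF.FT
  TF....
  F.....
  ......
Step 5: 6 trees catch fire, 5 burn out
  TTTF.T
  .TF.FT
  TF...F
  F.....
  ......
  ......
Step 6: 4 trees catch fire, 6 burn out
  TTF..T
  .F...F
  F.....
  ......
  ......
  ......

TTF..T
.F...F
F.....
......
......
......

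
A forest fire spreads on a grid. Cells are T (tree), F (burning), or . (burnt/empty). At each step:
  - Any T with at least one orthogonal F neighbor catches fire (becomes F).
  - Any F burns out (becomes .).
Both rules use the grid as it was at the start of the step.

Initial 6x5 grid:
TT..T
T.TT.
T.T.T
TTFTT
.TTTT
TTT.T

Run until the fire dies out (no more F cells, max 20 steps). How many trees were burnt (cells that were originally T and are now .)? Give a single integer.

Step 1: +4 fires, +1 burnt (F count now 4)
Step 2: +6 fires, +4 burnt (F count now 6)
Step 3: +5 fires, +6 burnt (F count now 5)
Step 4: +3 fires, +5 burnt (F count now 3)
Step 5: +1 fires, +3 burnt (F count now 1)
Step 6: +1 fires, +1 burnt (F count now 1)
Step 7: +0 fires, +1 burnt (F count now 0)
Fire out after step 7
Initially T: 21, now '.': 29
Total burnt (originally-T cells now '.'): 20

Answer: 20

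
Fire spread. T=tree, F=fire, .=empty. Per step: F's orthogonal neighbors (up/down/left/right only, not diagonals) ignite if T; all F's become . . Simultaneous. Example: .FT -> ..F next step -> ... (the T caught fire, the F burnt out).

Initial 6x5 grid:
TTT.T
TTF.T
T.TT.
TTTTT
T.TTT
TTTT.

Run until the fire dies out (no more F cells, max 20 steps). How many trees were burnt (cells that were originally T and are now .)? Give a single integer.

Answer: 21

Derivation:
Step 1: +3 fires, +1 burnt (F count now 3)
Step 2: +4 fires, +3 burnt (F count now 4)
Step 3: +5 fires, +4 burnt (F count now 5)
Step 4: +4 fires, +5 burnt (F count now 4)
Step 5: +4 fires, +4 burnt (F count now 4)
Step 6: +1 fires, +4 burnt (F count now 1)
Step 7: +0 fires, +1 burnt (F count now 0)
Fire out after step 7
Initially T: 23, now '.': 28
Total burnt (originally-T cells now '.'): 21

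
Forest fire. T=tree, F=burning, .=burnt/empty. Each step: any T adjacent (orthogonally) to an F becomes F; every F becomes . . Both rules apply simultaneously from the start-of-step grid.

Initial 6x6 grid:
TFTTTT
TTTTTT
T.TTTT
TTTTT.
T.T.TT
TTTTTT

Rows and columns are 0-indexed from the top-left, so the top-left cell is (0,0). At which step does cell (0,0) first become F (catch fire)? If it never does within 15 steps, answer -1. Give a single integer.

Step 1: cell (0,0)='F' (+3 fires, +1 burnt)
  -> target ignites at step 1
Step 2: cell (0,0)='.' (+3 fires, +3 burnt)
Step 3: cell (0,0)='.' (+4 fires, +3 burnt)
Step 4: cell (0,0)='.' (+5 fires, +4 burnt)
Step 5: cell (0,0)='.' (+6 fires, +5 burnt)
Step 6: cell (0,0)='.' (+4 fires, +6 burnt)
Step 7: cell (0,0)='.' (+3 fires, +4 burnt)
Step 8: cell (0,0)='.' (+2 fires, +3 burnt)
Step 9: cell (0,0)='.' (+1 fires, +2 burnt)
Step 10: cell (0,0)='.' (+0 fires, +1 burnt)
  fire out at step 10

1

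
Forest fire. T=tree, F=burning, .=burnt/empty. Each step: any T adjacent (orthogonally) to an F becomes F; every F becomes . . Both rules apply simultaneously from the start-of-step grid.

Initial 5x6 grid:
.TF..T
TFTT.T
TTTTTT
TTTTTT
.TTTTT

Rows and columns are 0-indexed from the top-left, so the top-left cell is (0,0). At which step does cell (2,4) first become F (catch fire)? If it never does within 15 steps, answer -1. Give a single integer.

Step 1: cell (2,4)='T' (+4 fires, +2 burnt)
Step 2: cell (2,4)='T' (+4 fires, +4 burnt)
Step 3: cell (2,4)='T' (+4 fires, +4 burnt)
Step 4: cell (2,4)='F' (+3 fires, +4 burnt)
  -> target ignites at step 4
Step 5: cell (2,4)='.' (+3 fires, +3 burnt)
Step 6: cell (2,4)='.' (+3 fires, +3 burnt)
Step 7: cell (2,4)='.' (+2 fires, +3 burnt)
Step 8: cell (2,4)='.' (+0 fires, +2 burnt)
  fire out at step 8

4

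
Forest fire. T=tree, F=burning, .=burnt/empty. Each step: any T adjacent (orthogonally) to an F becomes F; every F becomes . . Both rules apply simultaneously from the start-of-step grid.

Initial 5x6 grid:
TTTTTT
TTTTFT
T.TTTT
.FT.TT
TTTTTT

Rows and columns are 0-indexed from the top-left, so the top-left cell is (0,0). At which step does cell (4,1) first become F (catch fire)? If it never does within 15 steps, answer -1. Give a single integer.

Step 1: cell (4,1)='F' (+6 fires, +2 burnt)
  -> target ignites at step 1
Step 2: cell (4,1)='.' (+9 fires, +6 burnt)
Step 3: cell (4,1)='.' (+5 fires, +9 burnt)
Step 4: cell (4,1)='.' (+3 fires, +5 burnt)
Step 5: cell (4,1)='.' (+2 fires, +3 burnt)
Step 6: cell (4,1)='.' (+0 fires, +2 burnt)
  fire out at step 6

1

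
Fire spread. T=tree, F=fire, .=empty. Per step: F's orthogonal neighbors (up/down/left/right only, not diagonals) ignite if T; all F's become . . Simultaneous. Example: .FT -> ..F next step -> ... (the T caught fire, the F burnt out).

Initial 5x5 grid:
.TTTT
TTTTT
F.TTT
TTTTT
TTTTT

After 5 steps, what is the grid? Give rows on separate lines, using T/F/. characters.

Step 1: 2 trees catch fire, 1 burn out
  .TTTT
  FTTTT
  ..TTT
  FTTTT
  TTTTT
Step 2: 3 trees catch fire, 2 burn out
  .TTTT
  .FTTT
  ..TTT
  .FTTT
  FTTTT
Step 3: 4 trees catch fire, 3 burn out
  .FTTT
  ..FTT
  ..TTT
  ..FTT
  .FTTT
Step 4: 5 trees catch fire, 4 burn out
  ..FTT
  ...FT
  ..FTT
  ...FT
  ..FTT
Step 5: 5 trees catch fire, 5 burn out
  ...FT
  ....F
  ...FT
  ....F
  ...FT

...FT
....F
...FT
....F
...FT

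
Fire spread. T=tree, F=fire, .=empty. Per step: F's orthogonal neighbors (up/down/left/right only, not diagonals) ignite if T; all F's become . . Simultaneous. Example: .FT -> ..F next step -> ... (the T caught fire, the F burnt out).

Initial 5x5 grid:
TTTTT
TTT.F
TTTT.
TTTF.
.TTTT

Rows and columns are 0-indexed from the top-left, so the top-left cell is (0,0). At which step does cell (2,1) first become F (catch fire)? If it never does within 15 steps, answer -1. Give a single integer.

Step 1: cell (2,1)='T' (+4 fires, +2 burnt)
Step 2: cell (2,1)='T' (+5 fires, +4 burnt)
Step 3: cell (2,1)='F' (+5 fires, +5 burnt)
  -> target ignites at step 3
Step 4: cell (2,1)='.' (+3 fires, +5 burnt)
Step 5: cell (2,1)='.' (+2 fires, +3 burnt)
Step 6: cell (2,1)='.' (+0 fires, +2 burnt)
  fire out at step 6

3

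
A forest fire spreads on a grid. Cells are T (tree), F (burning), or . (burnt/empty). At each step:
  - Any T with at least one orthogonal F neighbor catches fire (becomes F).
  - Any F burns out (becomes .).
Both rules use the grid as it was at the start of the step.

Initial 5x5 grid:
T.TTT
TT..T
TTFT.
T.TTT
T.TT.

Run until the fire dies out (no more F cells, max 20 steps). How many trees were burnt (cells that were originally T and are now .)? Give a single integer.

Step 1: +3 fires, +1 burnt (F count now 3)
Step 2: +4 fires, +3 burnt (F count now 4)
Step 3: +4 fires, +4 burnt (F count now 4)
Step 4: +2 fires, +4 burnt (F count now 2)
Step 5: +0 fires, +2 burnt (F count now 0)
Fire out after step 5
Initially T: 17, now '.': 21
Total burnt (originally-T cells now '.'): 13

Answer: 13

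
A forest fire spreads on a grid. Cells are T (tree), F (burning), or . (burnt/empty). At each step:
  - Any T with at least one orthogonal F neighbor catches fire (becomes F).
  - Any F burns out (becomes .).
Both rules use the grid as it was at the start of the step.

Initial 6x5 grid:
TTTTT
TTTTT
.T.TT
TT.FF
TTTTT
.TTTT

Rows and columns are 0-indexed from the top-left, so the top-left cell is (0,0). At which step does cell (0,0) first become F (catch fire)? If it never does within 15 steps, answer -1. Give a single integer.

Step 1: cell (0,0)='T' (+4 fires, +2 burnt)
Step 2: cell (0,0)='T' (+5 fires, +4 burnt)
Step 3: cell (0,0)='T' (+5 fires, +5 burnt)
Step 4: cell (0,0)='T' (+5 fires, +5 burnt)
Step 5: cell (0,0)='T' (+4 fires, +5 burnt)
Step 6: cell (0,0)='F' (+1 fires, +4 burnt)
  -> target ignites at step 6
Step 7: cell (0,0)='.' (+0 fires, +1 burnt)
  fire out at step 7

6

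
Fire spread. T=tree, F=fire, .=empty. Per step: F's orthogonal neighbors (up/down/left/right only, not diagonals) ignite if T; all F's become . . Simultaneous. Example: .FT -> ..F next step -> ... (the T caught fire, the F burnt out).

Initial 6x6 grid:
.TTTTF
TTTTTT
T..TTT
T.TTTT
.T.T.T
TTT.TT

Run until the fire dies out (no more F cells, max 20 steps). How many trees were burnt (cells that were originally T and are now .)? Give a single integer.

Step 1: +2 fires, +1 burnt (F count now 2)
Step 2: +3 fires, +2 burnt (F count now 3)
Step 3: +4 fires, +3 burnt (F count now 4)
Step 4: +5 fires, +4 burnt (F count now 5)
Step 5: +3 fires, +5 burnt (F count now 3)
Step 6: +4 fires, +3 burnt (F count now 4)
Step 7: +1 fires, +4 burnt (F count now 1)
Step 8: +1 fires, +1 burnt (F count now 1)
Step 9: +0 fires, +1 burnt (F count now 0)
Fire out after step 9
Initially T: 27, now '.': 32
Total burnt (originally-T cells now '.'): 23

Answer: 23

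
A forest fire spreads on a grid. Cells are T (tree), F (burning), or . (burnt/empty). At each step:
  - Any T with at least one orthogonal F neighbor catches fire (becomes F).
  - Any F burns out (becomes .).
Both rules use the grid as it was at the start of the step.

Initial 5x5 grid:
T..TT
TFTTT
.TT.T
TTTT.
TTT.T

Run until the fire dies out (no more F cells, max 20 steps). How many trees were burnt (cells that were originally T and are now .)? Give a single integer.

Answer: 17

Derivation:
Step 1: +3 fires, +1 burnt (F count now 3)
Step 2: +4 fires, +3 burnt (F count now 4)
Step 3: +5 fires, +4 burnt (F count now 5)
Step 4: +5 fires, +5 burnt (F count now 5)
Step 5: +0 fires, +5 burnt (F count now 0)
Fire out after step 5
Initially T: 18, now '.': 24
Total burnt (originally-T cells now '.'): 17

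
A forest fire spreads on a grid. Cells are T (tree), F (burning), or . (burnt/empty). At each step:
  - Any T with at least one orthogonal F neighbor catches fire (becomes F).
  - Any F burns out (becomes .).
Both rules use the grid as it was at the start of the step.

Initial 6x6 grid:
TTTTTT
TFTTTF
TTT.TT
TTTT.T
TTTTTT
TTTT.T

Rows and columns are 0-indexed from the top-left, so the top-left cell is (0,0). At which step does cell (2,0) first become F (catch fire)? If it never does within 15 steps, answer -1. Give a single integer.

Step 1: cell (2,0)='T' (+7 fires, +2 burnt)
Step 2: cell (2,0)='F' (+9 fires, +7 burnt)
  -> target ignites at step 2
Step 3: cell (2,0)='.' (+5 fires, +9 burnt)
Step 4: cell (2,0)='.' (+6 fires, +5 burnt)
Step 5: cell (2,0)='.' (+3 fires, +6 burnt)
Step 6: cell (2,0)='.' (+1 fires, +3 burnt)
Step 7: cell (2,0)='.' (+0 fires, +1 burnt)
  fire out at step 7

2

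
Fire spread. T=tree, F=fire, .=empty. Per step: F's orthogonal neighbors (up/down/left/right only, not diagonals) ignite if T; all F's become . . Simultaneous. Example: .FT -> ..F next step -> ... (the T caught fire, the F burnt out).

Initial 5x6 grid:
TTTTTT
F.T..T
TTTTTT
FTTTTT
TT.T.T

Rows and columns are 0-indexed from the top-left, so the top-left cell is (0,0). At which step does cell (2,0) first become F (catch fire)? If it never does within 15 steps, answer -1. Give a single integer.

Step 1: cell (2,0)='F' (+4 fires, +2 burnt)
  -> target ignites at step 1
Step 2: cell (2,0)='.' (+4 fires, +4 burnt)
Step 3: cell (2,0)='.' (+3 fires, +4 burnt)
Step 4: cell (2,0)='.' (+5 fires, +3 burnt)
Step 5: cell (2,0)='.' (+3 fires, +5 burnt)
Step 6: cell (2,0)='.' (+3 fires, +3 burnt)
Step 7: cell (2,0)='.' (+1 fires, +3 burnt)
Step 8: cell (2,0)='.' (+0 fires, +1 burnt)
  fire out at step 8

1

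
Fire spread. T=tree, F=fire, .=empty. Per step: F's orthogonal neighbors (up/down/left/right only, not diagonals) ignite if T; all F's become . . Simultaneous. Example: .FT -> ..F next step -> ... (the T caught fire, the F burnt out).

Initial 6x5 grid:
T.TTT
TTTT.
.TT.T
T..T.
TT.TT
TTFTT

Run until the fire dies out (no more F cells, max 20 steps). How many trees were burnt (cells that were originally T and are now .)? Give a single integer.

Answer: 10

Derivation:
Step 1: +2 fires, +1 burnt (F count now 2)
Step 2: +4 fires, +2 burnt (F count now 4)
Step 3: +3 fires, +4 burnt (F count now 3)
Step 4: +1 fires, +3 burnt (F count now 1)
Step 5: +0 fires, +1 burnt (F count now 0)
Fire out after step 5
Initially T: 21, now '.': 19
Total burnt (originally-T cells now '.'): 10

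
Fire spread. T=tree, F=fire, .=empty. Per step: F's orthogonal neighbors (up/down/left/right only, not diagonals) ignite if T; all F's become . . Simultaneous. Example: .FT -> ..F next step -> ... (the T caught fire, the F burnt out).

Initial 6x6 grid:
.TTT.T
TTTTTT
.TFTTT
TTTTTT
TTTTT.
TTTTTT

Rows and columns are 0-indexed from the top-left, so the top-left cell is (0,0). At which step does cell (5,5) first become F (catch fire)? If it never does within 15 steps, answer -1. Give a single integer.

Step 1: cell (5,5)='T' (+4 fires, +1 burnt)
Step 2: cell (5,5)='T' (+7 fires, +4 burnt)
Step 3: cell (5,5)='T' (+10 fires, +7 burnt)
Step 4: cell (5,5)='T' (+6 fires, +10 burnt)
Step 5: cell (5,5)='T' (+3 fires, +6 burnt)
Step 6: cell (5,5)='F' (+1 fires, +3 burnt)
  -> target ignites at step 6
Step 7: cell (5,5)='.' (+0 fires, +1 burnt)
  fire out at step 7

6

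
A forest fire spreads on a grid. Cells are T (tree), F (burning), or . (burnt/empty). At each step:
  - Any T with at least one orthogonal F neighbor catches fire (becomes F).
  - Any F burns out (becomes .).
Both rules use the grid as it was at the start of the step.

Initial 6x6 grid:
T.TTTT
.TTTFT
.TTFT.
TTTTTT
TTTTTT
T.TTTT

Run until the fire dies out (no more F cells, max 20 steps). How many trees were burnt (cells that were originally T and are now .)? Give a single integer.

Step 1: +6 fires, +2 burnt (F count now 6)
Step 2: +7 fires, +6 burnt (F count now 7)
Step 3: +7 fires, +7 burnt (F count now 7)
Step 4: +5 fires, +7 burnt (F count now 5)
Step 5: +2 fires, +5 burnt (F count now 2)
Step 6: +1 fires, +2 burnt (F count now 1)
Step 7: +0 fires, +1 burnt (F count now 0)
Fire out after step 7
Initially T: 29, now '.': 35
Total burnt (originally-T cells now '.'): 28

Answer: 28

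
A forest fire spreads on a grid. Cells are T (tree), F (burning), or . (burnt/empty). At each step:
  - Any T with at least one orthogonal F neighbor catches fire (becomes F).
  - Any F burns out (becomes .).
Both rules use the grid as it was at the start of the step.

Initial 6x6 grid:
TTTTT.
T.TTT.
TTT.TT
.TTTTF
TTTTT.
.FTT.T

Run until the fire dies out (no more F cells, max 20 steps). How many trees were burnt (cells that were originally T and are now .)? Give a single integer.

Step 1: +4 fires, +2 burnt (F count now 4)
Step 2: +7 fires, +4 burnt (F count now 7)
Step 3: +4 fires, +7 burnt (F count now 4)
Step 4: +4 fires, +4 burnt (F count now 4)
Step 5: +3 fires, +4 burnt (F count now 3)
Step 6: +2 fires, +3 burnt (F count now 2)
Step 7: +1 fires, +2 burnt (F count now 1)
Step 8: +0 fires, +1 burnt (F count now 0)
Fire out after step 8
Initially T: 26, now '.': 35
Total burnt (originally-T cells now '.'): 25

Answer: 25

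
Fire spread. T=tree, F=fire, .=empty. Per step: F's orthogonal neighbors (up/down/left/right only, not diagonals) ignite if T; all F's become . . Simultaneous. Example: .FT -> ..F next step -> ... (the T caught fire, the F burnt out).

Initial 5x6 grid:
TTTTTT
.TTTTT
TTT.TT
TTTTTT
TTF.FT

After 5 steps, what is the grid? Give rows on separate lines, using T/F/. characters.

Step 1: 4 trees catch fire, 2 burn out
  TTTTTT
  .TTTTT
  TTT.TT
  TTFTFT
  TF...F
Step 2: 6 trees catch fire, 4 burn out
  TTTTTT
  .TTTTT
  TTF.FT
  TF.F.F
  F.....
Step 3: 5 trees catch fire, 6 burn out
  TTTTTT
  .TFTFT
  TF...F
  F.....
  ......
Step 4: 6 trees catch fire, 5 burn out
  TTFTFT
  .F.F.F
  F.....
  ......
  ......
Step 5: 3 trees catch fire, 6 burn out
  TF.F.F
  ......
  ......
  ......
  ......

TF.F.F
......
......
......
......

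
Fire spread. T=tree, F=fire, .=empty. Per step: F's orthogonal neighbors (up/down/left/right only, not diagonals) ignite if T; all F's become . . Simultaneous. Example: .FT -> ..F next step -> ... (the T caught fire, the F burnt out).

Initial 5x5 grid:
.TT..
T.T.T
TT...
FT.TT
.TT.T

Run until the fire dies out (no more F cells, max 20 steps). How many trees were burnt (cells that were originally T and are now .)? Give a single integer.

Step 1: +2 fires, +1 burnt (F count now 2)
Step 2: +3 fires, +2 burnt (F count now 3)
Step 3: +1 fires, +3 burnt (F count now 1)
Step 4: +0 fires, +1 burnt (F count now 0)
Fire out after step 4
Initially T: 13, now '.': 18
Total burnt (originally-T cells now '.'): 6

Answer: 6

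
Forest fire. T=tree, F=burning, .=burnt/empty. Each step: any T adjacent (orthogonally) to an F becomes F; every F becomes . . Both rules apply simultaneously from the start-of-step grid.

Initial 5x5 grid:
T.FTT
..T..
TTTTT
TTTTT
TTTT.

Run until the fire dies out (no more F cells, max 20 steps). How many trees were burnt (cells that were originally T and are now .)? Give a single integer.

Step 1: +2 fires, +1 burnt (F count now 2)
Step 2: +2 fires, +2 burnt (F count now 2)
Step 3: +3 fires, +2 burnt (F count now 3)
Step 4: +5 fires, +3 burnt (F count now 5)
Step 5: +4 fires, +5 burnt (F count now 4)
Step 6: +1 fires, +4 burnt (F count now 1)
Step 7: +0 fires, +1 burnt (F count now 0)
Fire out after step 7
Initially T: 18, now '.': 24
Total burnt (originally-T cells now '.'): 17

Answer: 17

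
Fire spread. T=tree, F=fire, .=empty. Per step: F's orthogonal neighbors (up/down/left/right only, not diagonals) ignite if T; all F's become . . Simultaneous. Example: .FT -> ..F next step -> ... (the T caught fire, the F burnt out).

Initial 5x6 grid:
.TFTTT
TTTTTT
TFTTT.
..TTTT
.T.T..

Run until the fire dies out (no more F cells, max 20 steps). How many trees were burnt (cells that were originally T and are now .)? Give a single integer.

Step 1: +6 fires, +2 burnt (F count now 6)
Step 2: +5 fires, +6 burnt (F count now 5)
Step 3: +4 fires, +5 burnt (F count now 4)
Step 4: +3 fires, +4 burnt (F count now 3)
Step 5: +1 fires, +3 burnt (F count now 1)
Step 6: +0 fires, +1 burnt (F count now 0)
Fire out after step 6
Initially T: 20, now '.': 29
Total burnt (originally-T cells now '.'): 19

Answer: 19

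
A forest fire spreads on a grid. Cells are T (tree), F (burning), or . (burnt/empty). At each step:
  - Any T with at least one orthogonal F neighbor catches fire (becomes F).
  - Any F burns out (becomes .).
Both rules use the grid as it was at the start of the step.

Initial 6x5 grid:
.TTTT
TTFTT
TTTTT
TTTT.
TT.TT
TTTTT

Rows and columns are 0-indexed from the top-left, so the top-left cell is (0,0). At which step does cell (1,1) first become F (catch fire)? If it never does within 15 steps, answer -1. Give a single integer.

Step 1: cell (1,1)='F' (+4 fires, +1 burnt)
  -> target ignites at step 1
Step 2: cell (1,1)='.' (+7 fires, +4 burnt)
Step 3: cell (1,1)='.' (+5 fires, +7 burnt)
Step 4: cell (1,1)='.' (+3 fires, +5 burnt)
Step 5: cell (1,1)='.' (+4 fires, +3 burnt)
Step 6: cell (1,1)='.' (+3 fires, +4 burnt)
Step 7: cell (1,1)='.' (+0 fires, +3 burnt)
  fire out at step 7

1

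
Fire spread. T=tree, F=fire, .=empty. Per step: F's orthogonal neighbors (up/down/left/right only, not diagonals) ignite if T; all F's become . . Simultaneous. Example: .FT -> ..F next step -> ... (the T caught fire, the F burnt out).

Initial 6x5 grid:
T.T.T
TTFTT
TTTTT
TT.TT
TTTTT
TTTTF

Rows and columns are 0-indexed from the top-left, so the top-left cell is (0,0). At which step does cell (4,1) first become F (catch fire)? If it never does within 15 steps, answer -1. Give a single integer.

Step 1: cell (4,1)='T' (+6 fires, +2 burnt)
Step 2: cell (4,1)='T' (+7 fires, +6 burnt)
Step 3: cell (4,1)='T' (+8 fires, +7 burnt)
Step 4: cell (4,1)='F' (+3 fires, +8 burnt)
  -> target ignites at step 4
Step 5: cell (4,1)='.' (+1 fires, +3 burnt)
Step 6: cell (4,1)='.' (+0 fires, +1 burnt)
  fire out at step 6

4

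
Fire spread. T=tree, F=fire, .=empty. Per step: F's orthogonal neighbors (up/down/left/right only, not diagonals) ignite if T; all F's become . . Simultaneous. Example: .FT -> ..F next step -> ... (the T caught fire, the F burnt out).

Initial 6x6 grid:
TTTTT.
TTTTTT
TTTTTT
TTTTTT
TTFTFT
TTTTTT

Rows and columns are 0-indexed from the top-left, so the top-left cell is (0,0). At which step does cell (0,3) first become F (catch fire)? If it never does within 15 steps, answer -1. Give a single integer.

Step 1: cell (0,3)='T' (+7 fires, +2 burnt)
Step 2: cell (0,3)='T' (+9 fires, +7 burnt)
Step 3: cell (0,3)='T' (+7 fires, +9 burnt)
Step 4: cell (0,3)='T' (+6 fires, +7 burnt)
Step 5: cell (0,3)='F' (+3 fires, +6 burnt)
  -> target ignites at step 5
Step 6: cell (0,3)='.' (+1 fires, +3 burnt)
Step 7: cell (0,3)='.' (+0 fires, +1 burnt)
  fire out at step 7

5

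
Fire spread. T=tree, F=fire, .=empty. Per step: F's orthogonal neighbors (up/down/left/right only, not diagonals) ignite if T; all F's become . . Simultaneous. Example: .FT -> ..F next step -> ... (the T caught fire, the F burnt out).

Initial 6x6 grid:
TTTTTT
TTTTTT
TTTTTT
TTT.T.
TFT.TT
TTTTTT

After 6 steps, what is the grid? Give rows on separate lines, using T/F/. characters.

Step 1: 4 trees catch fire, 1 burn out
  TTTTTT
  TTTTTT
  TTTTTT
  TFT.T.
  F.F.TT
  TFTTTT
Step 2: 5 trees catch fire, 4 burn out
  TTTTTT
  TTTTTT
  TFTTTT
  F.F.T.
  ....TT
  F.FTTT
Step 3: 4 trees catch fire, 5 burn out
  TTTTTT
  TFTTTT
  F.FTTT
  ....T.
  ....TT
  ...FTT
Step 4: 5 trees catch fire, 4 burn out
  TFTTTT
  F.FTTT
  ...FTT
  ....T.
  ....TT
  ....FT
Step 5: 6 trees catch fire, 5 burn out
  F.FTTT
  ...FTT
  ....FT
  ....T.
  ....FT
  .....F
Step 6: 5 trees catch fire, 6 burn out
  ...FTT
  ....FT
  .....F
  ....F.
  .....F
  ......

...FTT
....FT
.....F
....F.
.....F
......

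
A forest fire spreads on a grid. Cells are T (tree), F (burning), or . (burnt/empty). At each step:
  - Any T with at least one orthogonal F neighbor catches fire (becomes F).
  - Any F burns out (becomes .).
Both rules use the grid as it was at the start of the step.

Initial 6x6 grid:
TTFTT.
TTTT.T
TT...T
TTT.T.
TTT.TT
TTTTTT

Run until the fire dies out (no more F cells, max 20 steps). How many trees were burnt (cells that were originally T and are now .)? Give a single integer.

Answer: 25

Derivation:
Step 1: +3 fires, +1 burnt (F count now 3)
Step 2: +4 fires, +3 burnt (F count now 4)
Step 3: +2 fires, +4 burnt (F count now 2)
Step 4: +2 fires, +2 burnt (F count now 2)
Step 5: +3 fires, +2 burnt (F count now 3)
Step 6: +3 fires, +3 burnt (F count now 3)
Step 7: +2 fires, +3 burnt (F count now 2)
Step 8: +1 fires, +2 burnt (F count now 1)
Step 9: +1 fires, +1 burnt (F count now 1)
Step 10: +2 fires, +1 burnt (F count now 2)
Step 11: +2 fires, +2 burnt (F count now 2)
Step 12: +0 fires, +2 burnt (F count now 0)
Fire out after step 12
Initially T: 27, now '.': 34
Total burnt (originally-T cells now '.'): 25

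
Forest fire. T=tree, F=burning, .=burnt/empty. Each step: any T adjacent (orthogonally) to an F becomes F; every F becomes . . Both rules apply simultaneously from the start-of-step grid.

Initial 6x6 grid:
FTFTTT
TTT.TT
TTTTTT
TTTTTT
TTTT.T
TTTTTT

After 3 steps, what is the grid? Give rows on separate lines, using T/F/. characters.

Step 1: 4 trees catch fire, 2 burn out
  .F.FTT
  FTF.TT
  TTTTTT
  TTTTTT
  TTTT.T
  TTTTTT
Step 2: 4 trees catch fire, 4 burn out
  ....FT
  .F..TT
  FTFTTT
  TTTTTT
  TTTT.T
  TTTTTT
Step 3: 6 trees catch fire, 4 burn out
  .....F
  ....FT
  .F.FTT
  FTFTTT
  TTTT.T
  TTTTTT

.....F
....FT
.F.FTT
FTFTTT
TTTT.T
TTTTTT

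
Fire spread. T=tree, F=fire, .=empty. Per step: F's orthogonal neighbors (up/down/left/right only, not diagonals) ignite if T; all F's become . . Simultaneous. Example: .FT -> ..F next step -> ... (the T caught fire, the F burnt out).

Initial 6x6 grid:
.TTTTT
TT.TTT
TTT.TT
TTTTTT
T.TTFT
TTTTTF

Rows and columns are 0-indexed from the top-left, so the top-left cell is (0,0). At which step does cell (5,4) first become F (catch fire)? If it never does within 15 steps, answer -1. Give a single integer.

Step 1: cell (5,4)='F' (+4 fires, +2 burnt)
  -> target ignites at step 1
Step 2: cell (5,4)='.' (+5 fires, +4 burnt)
Step 3: cell (5,4)='.' (+4 fires, +5 burnt)
Step 4: cell (5,4)='.' (+6 fires, +4 burnt)
Step 5: cell (5,4)='.' (+5 fires, +6 burnt)
Step 6: cell (5,4)='.' (+4 fires, +5 burnt)
Step 7: cell (5,4)='.' (+2 fires, +4 burnt)
Step 8: cell (5,4)='.' (+0 fires, +2 burnt)
  fire out at step 8

1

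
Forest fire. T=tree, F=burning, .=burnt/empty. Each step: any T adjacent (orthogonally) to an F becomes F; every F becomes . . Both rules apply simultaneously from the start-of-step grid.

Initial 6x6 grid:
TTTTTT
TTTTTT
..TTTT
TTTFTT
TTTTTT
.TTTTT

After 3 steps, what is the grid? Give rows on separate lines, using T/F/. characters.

Step 1: 4 trees catch fire, 1 burn out
  TTTTTT
  TTTTTT
  ..TFTT
  TTF.FT
  TTTFTT
  .TTTTT
Step 2: 8 trees catch fire, 4 burn out
  TTTTTT
  TTTFTT
  ..F.FT
  TF...F
  TTF.FT
  .TTFTT
Step 3: 9 trees catch fire, 8 burn out
  TTTFTT
  TTF.FT
  .....F
  F.....
  TF...F
  .TF.FT

TTTFTT
TTF.FT
.....F
F.....
TF...F
.TF.FT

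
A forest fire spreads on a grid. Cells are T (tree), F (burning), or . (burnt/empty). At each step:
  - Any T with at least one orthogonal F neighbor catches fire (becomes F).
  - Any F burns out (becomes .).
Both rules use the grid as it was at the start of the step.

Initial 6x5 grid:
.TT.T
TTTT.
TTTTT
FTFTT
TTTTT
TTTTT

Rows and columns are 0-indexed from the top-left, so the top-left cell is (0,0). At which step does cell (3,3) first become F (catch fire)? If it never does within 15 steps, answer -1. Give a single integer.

Step 1: cell (3,3)='F' (+6 fires, +2 burnt)
  -> target ignites at step 1
Step 2: cell (3,3)='.' (+9 fires, +6 burnt)
Step 3: cell (3,3)='.' (+7 fires, +9 burnt)
Step 4: cell (3,3)='.' (+2 fires, +7 burnt)
Step 5: cell (3,3)='.' (+0 fires, +2 burnt)
  fire out at step 5

1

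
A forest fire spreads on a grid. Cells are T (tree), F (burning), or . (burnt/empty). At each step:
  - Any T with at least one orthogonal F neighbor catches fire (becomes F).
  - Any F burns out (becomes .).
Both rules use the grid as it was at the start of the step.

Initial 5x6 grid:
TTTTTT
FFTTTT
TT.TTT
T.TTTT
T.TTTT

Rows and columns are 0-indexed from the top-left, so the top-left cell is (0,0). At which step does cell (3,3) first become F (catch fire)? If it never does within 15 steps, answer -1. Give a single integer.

Step 1: cell (3,3)='T' (+5 fires, +2 burnt)
Step 2: cell (3,3)='T' (+3 fires, +5 burnt)
Step 3: cell (3,3)='T' (+4 fires, +3 burnt)
Step 4: cell (3,3)='F' (+4 fires, +4 burnt)
  -> target ignites at step 4
Step 5: cell (3,3)='.' (+5 fires, +4 burnt)
Step 6: cell (3,3)='.' (+3 fires, +5 burnt)
Step 7: cell (3,3)='.' (+1 fires, +3 burnt)
Step 8: cell (3,3)='.' (+0 fires, +1 burnt)
  fire out at step 8

4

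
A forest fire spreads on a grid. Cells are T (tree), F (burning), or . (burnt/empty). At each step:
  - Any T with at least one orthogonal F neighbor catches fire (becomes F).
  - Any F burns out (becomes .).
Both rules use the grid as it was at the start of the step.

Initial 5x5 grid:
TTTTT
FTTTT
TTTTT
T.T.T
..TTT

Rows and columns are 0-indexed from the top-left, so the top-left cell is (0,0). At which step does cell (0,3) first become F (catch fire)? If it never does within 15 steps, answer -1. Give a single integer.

Step 1: cell (0,3)='T' (+3 fires, +1 burnt)
Step 2: cell (0,3)='T' (+4 fires, +3 burnt)
Step 3: cell (0,3)='T' (+3 fires, +4 burnt)
Step 4: cell (0,3)='F' (+4 fires, +3 burnt)
  -> target ignites at step 4
Step 5: cell (0,3)='.' (+3 fires, +4 burnt)
Step 6: cell (0,3)='.' (+2 fires, +3 burnt)
Step 7: cell (0,3)='.' (+1 fires, +2 burnt)
Step 8: cell (0,3)='.' (+0 fires, +1 burnt)
  fire out at step 8

4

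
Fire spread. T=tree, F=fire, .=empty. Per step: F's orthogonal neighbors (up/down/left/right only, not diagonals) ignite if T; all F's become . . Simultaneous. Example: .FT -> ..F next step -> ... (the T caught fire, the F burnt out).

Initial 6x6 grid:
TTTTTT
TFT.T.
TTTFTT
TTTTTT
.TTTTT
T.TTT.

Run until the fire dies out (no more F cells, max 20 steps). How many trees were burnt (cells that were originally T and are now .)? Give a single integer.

Answer: 28

Derivation:
Step 1: +7 fires, +2 burnt (F count now 7)
Step 2: +9 fires, +7 burnt (F count now 9)
Step 3: +8 fires, +9 burnt (F count now 8)
Step 4: +4 fires, +8 burnt (F count now 4)
Step 5: +0 fires, +4 burnt (F count now 0)
Fire out after step 5
Initially T: 29, now '.': 35
Total burnt (originally-T cells now '.'): 28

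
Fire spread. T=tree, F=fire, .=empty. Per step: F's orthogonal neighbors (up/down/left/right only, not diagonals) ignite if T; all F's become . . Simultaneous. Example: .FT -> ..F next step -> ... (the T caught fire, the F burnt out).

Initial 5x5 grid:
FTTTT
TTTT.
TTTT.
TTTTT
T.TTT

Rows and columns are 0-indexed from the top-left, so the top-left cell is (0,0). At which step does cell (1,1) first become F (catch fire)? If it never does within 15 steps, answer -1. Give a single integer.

Step 1: cell (1,1)='T' (+2 fires, +1 burnt)
Step 2: cell (1,1)='F' (+3 fires, +2 burnt)
  -> target ignites at step 2
Step 3: cell (1,1)='.' (+4 fires, +3 burnt)
Step 4: cell (1,1)='.' (+5 fires, +4 burnt)
Step 5: cell (1,1)='.' (+2 fires, +5 burnt)
Step 6: cell (1,1)='.' (+2 fires, +2 burnt)
Step 7: cell (1,1)='.' (+2 fires, +2 burnt)
Step 8: cell (1,1)='.' (+1 fires, +2 burnt)
Step 9: cell (1,1)='.' (+0 fires, +1 burnt)
  fire out at step 9

2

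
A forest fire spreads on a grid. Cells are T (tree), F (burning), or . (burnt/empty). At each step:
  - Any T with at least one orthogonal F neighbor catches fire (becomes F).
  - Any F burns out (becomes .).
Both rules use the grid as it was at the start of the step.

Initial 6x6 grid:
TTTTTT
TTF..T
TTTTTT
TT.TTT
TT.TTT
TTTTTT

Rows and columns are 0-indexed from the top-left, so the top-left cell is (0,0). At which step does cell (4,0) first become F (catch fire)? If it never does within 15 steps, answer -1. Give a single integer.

Step 1: cell (4,0)='T' (+3 fires, +1 burnt)
Step 2: cell (4,0)='T' (+5 fires, +3 burnt)
Step 3: cell (4,0)='T' (+6 fires, +5 burnt)
Step 4: cell (4,0)='T' (+6 fires, +6 burnt)
Step 5: cell (4,0)='F' (+6 fires, +6 burnt)
  -> target ignites at step 5
Step 6: cell (4,0)='.' (+4 fires, +6 burnt)
Step 7: cell (4,0)='.' (+1 fires, +4 burnt)
Step 8: cell (4,0)='.' (+0 fires, +1 burnt)
  fire out at step 8

5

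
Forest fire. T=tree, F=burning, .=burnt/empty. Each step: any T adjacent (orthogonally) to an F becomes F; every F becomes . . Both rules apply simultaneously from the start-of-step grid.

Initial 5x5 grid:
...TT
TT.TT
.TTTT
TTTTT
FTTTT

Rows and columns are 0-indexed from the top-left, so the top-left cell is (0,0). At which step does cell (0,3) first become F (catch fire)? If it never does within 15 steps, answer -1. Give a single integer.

Step 1: cell (0,3)='T' (+2 fires, +1 burnt)
Step 2: cell (0,3)='T' (+2 fires, +2 burnt)
Step 3: cell (0,3)='T' (+3 fires, +2 burnt)
Step 4: cell (0,3)='T' (+4 fires, +3 burnt)
Step 5: cell (0,3)='T' (+3 fires, +4 burnt)
Step 6: cell (0,3)='T' (+2 fires, +3 burnt)
Step 7: cell (0,3)='F' (+2 fires, +2 burnt)
  -> target ignites at step 7
Step 8: cell (0,3)='.' (+1 fires, +2 burnt)
Step 9: cell (0,3)='.' (+0 fires, +1 burnt)
  fire out at step 9

7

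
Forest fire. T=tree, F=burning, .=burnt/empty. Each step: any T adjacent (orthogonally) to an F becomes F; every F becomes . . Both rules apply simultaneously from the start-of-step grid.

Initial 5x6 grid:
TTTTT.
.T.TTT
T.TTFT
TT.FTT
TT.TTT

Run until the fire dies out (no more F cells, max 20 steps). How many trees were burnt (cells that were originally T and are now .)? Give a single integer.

Answer: 17

Derivation:
Step 1: +5 fires, +2 burnt (F count now 5)
Step 2: +6 fires, +5 burnt (F count now 6)
Step 3: +2 fires, +6 burnt (F count now 2)
Step 4: +1 fires, +2 burnt (F count now 1)
Step 5: +1 fires, +1 burnt (F count now 1)
Step 6: +2 fires, +1 burnt (F count now 2)
Step 7: +0 fires, +2 burnt (F count now 0)
Fire out after step 7
Initially T: 22, now '.': 25
Total burnt (originally-T cells now '.'): 17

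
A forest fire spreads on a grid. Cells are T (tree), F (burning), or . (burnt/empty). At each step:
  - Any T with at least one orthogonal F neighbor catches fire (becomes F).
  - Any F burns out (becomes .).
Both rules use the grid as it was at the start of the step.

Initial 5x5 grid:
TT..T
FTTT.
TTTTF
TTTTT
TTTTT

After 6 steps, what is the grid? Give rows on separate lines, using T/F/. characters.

Step 1: 5 trees catch fire, 2 burn out
  FT..T
  .FTT.
  FTTF.
  TTTTF
  TTTTT
Step 2: 8 trees catch fire, 5 burn out
  .F..T
  ..FF.
  .FF..
  FTTF.
  TTTTF
Step 3: 4 trees catch fire, 8 burn out
  ....T
  .....
  .....
  .FF..
  FTTF.
Step 4: 2 trees catch fire, 4 burn out
  ....T
  .....
  .....
  .....
  .FF..
Step 5: 0 trees catch fire, 2 burn out
  ....T
  .....
  .....
  .....
  .....
Step 6: 0 trees catch fire, 0 burn out
  ....T
  .....
  .....
  .....
  .....

....T
.....
.....
.....
.....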